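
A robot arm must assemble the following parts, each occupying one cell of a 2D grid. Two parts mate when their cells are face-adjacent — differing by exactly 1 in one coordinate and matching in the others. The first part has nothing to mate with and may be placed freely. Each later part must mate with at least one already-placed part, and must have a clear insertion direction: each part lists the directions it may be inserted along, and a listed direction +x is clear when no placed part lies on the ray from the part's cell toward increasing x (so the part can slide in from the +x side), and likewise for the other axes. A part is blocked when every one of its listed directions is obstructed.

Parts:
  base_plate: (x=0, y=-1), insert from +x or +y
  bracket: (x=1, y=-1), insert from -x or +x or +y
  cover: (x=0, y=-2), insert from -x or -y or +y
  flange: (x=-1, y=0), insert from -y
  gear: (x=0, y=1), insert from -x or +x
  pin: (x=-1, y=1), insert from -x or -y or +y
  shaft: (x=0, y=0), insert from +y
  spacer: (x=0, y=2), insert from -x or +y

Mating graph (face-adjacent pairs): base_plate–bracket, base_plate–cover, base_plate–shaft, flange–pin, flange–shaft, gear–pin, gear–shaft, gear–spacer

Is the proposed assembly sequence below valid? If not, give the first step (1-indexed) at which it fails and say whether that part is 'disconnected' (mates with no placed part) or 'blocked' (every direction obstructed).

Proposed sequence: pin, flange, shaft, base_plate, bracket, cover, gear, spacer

Valid

1. pin@(-1, 1) [-x clear] — {pin}
2. flange@(-1, 0) [-y clear] — {flange, pin}
3. shaft@(0, 0) [+y clear] — {flange, pin, shaft}
4. base_plate@(0, -1) [+x clear] — {base_plate, flange, pin, shaft}
5. bracket@(1, -1) [+x clear] — {base_plate, bracket, flange, pin, shaft}
6. cover@(0, -2) [-x clear] — {base_plate, bracket, cover, flange, pin, shaft}
7. gear@(0, 1) [+x clear] — {base_plate, bracket, cover, flange, gear, pin, shaft}
8. spacer@(0, 2) [-x clear] — {base_plate, bracket, cover, flange, gear, pin, shaft, spacer}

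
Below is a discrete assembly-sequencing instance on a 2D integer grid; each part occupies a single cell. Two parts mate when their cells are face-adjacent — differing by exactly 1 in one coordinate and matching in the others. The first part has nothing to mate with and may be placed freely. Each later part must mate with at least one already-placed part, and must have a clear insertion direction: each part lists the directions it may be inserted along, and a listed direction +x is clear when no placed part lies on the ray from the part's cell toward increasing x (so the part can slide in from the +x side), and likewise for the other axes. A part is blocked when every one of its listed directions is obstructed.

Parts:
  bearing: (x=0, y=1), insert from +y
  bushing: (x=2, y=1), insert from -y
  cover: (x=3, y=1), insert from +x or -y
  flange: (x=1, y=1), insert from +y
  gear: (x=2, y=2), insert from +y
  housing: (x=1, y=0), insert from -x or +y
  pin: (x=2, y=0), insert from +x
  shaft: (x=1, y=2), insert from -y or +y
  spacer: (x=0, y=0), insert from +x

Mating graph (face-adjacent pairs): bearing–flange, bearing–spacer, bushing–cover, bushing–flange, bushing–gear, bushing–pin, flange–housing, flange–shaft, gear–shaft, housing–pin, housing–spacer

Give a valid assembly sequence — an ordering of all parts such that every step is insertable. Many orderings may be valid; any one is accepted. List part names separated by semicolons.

spacer; bearing; housing; flange; shaft; gear; bushing; cover; pin

1. spacer@(0, 0) [+x clear] — {spacer}
2. bearing@(0, 1) [+y clear] — {bearing, spacer}
3. housing@(1, 0) [+y clear] — {bearing, housing, spacer}
4. flange@(1, 1) [+y clear] — {bearing, flange, housing, spacer}
5. shaft@(1, 2) [+y clear] — {bearing, flange, housing, shaft, spacer}
6. gear@(2, 2) [+y clear] — {bearing, flange, gear, housing, shaft, spacer}
7. bushing@(2, 1) [-y clear] — {bearing, bushing, flange, gear, housing, shaft, spacer}
8. cover@(3, 1) [+x clear] — {bearing, bushing, cover, flange, gear, housing, shaft, spacer}
9. pin@(2, 0) [+x clear] — {bearing, bushing, cover, flange, gear, housing, pin, shaft, spacer}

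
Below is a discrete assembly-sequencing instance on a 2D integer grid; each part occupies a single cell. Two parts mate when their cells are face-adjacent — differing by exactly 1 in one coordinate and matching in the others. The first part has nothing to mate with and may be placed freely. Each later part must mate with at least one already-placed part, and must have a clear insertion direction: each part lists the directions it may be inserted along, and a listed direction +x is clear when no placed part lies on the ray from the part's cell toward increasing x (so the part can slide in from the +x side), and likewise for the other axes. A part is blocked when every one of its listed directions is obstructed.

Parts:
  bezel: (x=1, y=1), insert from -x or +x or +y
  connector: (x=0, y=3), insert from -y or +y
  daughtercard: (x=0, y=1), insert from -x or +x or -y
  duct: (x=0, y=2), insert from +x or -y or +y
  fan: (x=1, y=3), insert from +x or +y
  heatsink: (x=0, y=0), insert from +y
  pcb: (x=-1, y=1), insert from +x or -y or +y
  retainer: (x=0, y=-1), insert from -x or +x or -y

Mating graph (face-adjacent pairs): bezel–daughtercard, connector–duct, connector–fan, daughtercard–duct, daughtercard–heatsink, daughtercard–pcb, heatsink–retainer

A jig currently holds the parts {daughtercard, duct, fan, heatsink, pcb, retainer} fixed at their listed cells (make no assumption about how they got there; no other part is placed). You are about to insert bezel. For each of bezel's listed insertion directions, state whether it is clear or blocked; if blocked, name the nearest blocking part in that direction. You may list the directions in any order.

+x: clear; +y: blocked by fan; -x: blocked by daughtercard

-x: nearest on ray is daughtercard@(0, 1) ⇒ blocked
+x: ray from bezel(1, 1) has no placed part ⇒ clear
+y: nearest on ray is fan@(1, 3) ⇒ blocked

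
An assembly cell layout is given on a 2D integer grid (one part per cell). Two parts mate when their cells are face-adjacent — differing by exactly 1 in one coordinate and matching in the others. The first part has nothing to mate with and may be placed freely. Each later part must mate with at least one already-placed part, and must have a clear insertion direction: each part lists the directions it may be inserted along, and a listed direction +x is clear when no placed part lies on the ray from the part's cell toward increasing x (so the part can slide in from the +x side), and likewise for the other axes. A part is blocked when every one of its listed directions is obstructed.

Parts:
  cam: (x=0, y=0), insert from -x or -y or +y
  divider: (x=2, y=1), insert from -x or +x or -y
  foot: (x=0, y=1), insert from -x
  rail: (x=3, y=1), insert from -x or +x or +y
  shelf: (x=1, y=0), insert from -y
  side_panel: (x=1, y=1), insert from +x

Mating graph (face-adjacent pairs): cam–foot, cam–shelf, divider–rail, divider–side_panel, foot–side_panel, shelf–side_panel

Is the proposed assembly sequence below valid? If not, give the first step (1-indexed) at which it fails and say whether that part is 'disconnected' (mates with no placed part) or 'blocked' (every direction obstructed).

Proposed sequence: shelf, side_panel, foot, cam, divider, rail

Valid

1. shelf@(1, 0) [-y clear] — {shelf}
2. side_panel@(1, 1) [+x clear] — {shelf, side_panel}
3. foot@(0, 1) [-x clear] — {foot, shelf, side_panel}
4. cam@(0, 0) [-x clear] — {cam, foot, shelf, side_panel}
5. divider@(2, 1) [+x clear] — {cam, divider, foot, shelf, side_panel}
6. rail@(3, 1) [+x clear] — {cam, divider, foot, rail, shelf, side_panel}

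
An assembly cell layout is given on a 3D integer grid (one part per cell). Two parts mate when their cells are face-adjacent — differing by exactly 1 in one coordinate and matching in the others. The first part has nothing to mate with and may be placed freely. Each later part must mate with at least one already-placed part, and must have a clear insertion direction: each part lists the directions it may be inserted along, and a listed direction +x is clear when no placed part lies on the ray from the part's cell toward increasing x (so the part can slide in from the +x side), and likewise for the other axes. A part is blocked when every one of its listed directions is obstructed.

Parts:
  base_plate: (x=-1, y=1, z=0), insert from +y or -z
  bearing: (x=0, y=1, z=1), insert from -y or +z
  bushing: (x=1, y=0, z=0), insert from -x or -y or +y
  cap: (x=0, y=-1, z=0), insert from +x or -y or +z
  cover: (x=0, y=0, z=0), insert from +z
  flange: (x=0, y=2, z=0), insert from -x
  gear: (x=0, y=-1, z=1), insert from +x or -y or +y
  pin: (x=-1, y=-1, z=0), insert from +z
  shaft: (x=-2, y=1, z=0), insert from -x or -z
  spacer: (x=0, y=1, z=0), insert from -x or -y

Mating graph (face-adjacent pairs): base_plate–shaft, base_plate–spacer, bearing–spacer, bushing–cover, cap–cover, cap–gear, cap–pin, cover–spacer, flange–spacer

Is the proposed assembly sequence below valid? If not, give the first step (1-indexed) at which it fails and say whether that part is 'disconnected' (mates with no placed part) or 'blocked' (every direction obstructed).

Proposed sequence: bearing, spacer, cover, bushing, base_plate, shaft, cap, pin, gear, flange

1. bearing@(0, 1, 1) [-y clear] — {bearing}
2. spacer@(0, 1, 0) [-x clear] — {bearing, spacer}
3. cover@(0, 0, 0) [+z clear] — {bearing, cover, spacer}
4. bushing@(1, 0, 0) [-y clear] — {bearing, bushing, cover, spacer}
5. base_plate@(-1, 1, 0) [+y clear] — {base_plate, bearing, bushing, cover, spacer}
6. shaft@(-2, 1, 0) [-x clear] — {base_plate, bearing, bushing, cover, shaft, spacer}
7. cap@(0, -1, 0) [+x clear] — {base_plate, bearing, bushing, cap, cover, shaft, spacer}
8. pin@(-1, -1, 0) [+z clear] — {base_plate, bearing, bushing, cap, cover, pin, shaft, spacer}
9. gear@(0, -1, 1) [+x clear] — {base_plate, bearing, bushing, cap, cover, gear, pin, shaft, spacer}
10. flange@(0, 2, 0) [-x clear] — {base_plate, bearing, bushing, cap, cover, flange, gear, pin, shaft, spacer}

Valid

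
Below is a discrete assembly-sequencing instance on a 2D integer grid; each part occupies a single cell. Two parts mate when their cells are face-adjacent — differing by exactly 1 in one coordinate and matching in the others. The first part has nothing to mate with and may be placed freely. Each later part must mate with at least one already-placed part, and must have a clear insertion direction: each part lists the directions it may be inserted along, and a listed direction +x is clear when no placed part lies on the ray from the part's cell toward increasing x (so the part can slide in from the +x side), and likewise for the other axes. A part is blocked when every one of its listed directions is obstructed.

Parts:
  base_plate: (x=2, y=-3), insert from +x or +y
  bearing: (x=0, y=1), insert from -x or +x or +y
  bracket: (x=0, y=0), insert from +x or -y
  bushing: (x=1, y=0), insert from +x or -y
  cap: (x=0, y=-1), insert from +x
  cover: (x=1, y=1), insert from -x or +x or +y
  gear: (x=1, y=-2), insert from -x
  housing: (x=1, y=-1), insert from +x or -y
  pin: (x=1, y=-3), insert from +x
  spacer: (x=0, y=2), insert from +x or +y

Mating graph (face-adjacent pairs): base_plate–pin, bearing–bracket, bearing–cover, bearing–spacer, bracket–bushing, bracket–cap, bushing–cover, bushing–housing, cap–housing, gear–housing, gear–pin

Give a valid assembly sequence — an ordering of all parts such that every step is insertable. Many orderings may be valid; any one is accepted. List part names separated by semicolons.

spacer; bearing; cover; bushing; bracket; cap; housing; gear; pin; base_plate

1. spacer@(0, 2) [+x clear] — {spacer}
2. bearing@(0, 1) [-x clear] — {bearing, spacer}
3. cover@(1, 1) [+x clear] — {bearing, cover, spacer}
4. bushing@(1, 0) [+x clear] — {bearing, bushing, cover, spacer}
5. bracket@(0, 0) [-y clear] — {bearing, bracket, bushing, cover, spacer}
6. cap@(0, -1) [+x clear] — {bearing, bracket, bushing, cap, cover, spacer}
7. housing@(1, -1) [+x clear] — {bearing, bracket, bushing, cap, cover, housing, spacer}
8. gear@(1, -2) [-x clear] — {bearing, bracket, bushing, cap, cover, gear, housing, spacer}
9. pin@(1, -3) [+x clear] — {bearing, bracket, bushing, cap, cover, gear, housing, pin, spacer}
10. base_plate@(2, -3) [+x clear] — {base_plate, bearing, bracket, bushing, cap, cover, gear, housing, pin, spacer}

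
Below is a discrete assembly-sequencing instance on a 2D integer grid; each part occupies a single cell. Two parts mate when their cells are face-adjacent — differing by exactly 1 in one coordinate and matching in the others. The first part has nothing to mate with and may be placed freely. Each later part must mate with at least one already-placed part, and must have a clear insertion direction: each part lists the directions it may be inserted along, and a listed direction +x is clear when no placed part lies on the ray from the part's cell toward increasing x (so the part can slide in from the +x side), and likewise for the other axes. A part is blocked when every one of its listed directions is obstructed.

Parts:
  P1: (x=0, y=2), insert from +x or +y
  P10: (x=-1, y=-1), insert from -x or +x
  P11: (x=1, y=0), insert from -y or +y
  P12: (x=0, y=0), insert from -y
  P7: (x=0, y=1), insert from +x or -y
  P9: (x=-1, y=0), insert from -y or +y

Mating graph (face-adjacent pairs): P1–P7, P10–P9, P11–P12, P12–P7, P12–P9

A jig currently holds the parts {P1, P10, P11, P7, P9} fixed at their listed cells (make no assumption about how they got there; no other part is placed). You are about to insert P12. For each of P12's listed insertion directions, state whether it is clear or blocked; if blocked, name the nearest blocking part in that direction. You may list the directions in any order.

-y: clear

-y: ray from P12(0, 0) has no placed part ⇒ clear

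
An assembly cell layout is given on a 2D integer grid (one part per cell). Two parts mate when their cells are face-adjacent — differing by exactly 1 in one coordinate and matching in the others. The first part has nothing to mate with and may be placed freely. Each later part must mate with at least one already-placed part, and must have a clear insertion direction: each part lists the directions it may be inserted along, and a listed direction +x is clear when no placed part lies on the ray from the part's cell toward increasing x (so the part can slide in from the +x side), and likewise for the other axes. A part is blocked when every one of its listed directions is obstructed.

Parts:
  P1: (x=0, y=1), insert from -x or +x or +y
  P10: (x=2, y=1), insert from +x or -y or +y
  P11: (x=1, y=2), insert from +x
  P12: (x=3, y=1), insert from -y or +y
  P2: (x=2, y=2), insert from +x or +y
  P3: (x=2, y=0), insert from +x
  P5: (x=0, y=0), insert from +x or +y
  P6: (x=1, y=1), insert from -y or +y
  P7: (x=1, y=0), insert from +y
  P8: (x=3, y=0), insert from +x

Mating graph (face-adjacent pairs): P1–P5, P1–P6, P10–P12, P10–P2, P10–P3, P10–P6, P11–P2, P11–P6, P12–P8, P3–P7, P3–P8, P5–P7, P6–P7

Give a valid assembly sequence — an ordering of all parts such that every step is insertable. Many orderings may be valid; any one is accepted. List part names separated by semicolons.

P1; P5; P7; P6; P11; P2; P10; P12; P3; P8

1. P1@(0, 1) [-x clear] — {P1}
2. P5@(0, 0) [+x clear] — {P1, P5}
3. P7@(1, 0) [+y clear] — {P1, P5, P7}
4. P6@(1, 1) [+y clear] — {P1, P5, P6, P7}
5. P11@(1, 2) [+x clear] — {P1, P11, P5, P6, P7}
6. P2@(2, 2) [+x clear] — {P1, P11, P2, P5, P6, P7}
7. P10@(2, 1) [+x clear] — {P1, P10, P11, P2, P5, P6, P7}
8. P12@(3, 1) [-y clear] — {P1, P10, P11, P12, P2, P5, P6, P7}
9. P3@(2, 0) [+x clear] — {P1, P10, P11, P12, P2, P3, P5, P6, P7}
10. P8@(3, 0) [+x clear] — {P1, P10, P11, P12, P2, P3, P5, P6, P7, P8}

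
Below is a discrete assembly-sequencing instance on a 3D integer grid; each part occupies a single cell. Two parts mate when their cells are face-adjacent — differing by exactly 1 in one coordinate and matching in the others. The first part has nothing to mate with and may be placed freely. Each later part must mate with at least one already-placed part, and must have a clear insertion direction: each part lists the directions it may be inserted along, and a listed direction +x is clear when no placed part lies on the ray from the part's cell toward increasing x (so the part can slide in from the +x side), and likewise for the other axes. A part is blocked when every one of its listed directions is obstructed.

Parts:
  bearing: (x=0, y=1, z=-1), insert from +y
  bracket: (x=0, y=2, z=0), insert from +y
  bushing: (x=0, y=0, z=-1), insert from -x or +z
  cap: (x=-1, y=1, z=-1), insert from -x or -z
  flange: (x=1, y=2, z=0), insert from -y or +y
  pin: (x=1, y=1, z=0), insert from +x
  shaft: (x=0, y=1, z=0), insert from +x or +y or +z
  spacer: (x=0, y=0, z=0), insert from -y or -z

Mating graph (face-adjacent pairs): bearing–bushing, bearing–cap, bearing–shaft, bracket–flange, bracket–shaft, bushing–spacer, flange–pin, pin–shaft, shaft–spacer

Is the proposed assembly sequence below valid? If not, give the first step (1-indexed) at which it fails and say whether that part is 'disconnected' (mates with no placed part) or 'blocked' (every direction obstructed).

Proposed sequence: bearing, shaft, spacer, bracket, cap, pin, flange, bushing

1. bearing@(0, 1, -1) [+y clear] — {bearing}
2. shaft@(0, 1, 0) [+x clear] — {bearing, shaft}
3. spacer@(0, 0, 0) [-y clear] — {bearing, shaft, spacer}
4. bracket@(0, 2, 0) [+y clear] — {bearing, bracket, shaft, spacer}
5. cap@(-1, 1, -1) [-x clear] — {bearing, bracket, cap, shaft, spacer}
6. pin@(1, 1, 0) [+x clear] — {bearing, bracket, cap, pin, shaft, spacer}
7. flange@(1, 2, 0) [+y clear] — {bearing, bracket, cap, flange, pin, shaft, spacer}
8. bushing@(0, 0, -1) [-x clear] — {bearing, bracket, bushing, cap, flange, pin, shaft, spacer}

Valid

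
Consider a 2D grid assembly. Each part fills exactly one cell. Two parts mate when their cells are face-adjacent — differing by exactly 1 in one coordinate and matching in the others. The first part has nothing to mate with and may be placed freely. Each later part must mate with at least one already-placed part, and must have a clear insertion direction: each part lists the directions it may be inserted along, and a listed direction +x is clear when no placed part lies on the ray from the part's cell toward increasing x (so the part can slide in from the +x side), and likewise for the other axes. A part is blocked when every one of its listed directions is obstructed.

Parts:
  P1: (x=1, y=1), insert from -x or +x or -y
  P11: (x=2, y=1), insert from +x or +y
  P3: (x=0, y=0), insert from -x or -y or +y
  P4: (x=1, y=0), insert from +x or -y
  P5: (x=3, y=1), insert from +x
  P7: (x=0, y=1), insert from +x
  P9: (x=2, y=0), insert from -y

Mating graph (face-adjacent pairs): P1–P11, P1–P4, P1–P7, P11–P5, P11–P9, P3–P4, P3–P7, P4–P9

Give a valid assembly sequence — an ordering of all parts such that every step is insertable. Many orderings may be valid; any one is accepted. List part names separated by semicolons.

1. P7@(0, 1) [+x clear] — {P7}
2. P1@(1, 1) [+x clear] — {P1, P7}
3. P11@(2, 1) [+x clear] — {P1, P11, P7}
4. P5@(3, 1) [+x clear] — {P1, P11, P5, P7}
5. P4@(1, 0) [+x clear] — {P1, P11, P4, P5, P7}
6. P3@(0, 0) [-x clear] — {P1, P11, P3, P4, P5, P7}
7. P9@(2, 0) [-y clear] — {P1, P11, P3, P4, P5, P7, P9}

P7; P1; P11; P5; P4; P3; P9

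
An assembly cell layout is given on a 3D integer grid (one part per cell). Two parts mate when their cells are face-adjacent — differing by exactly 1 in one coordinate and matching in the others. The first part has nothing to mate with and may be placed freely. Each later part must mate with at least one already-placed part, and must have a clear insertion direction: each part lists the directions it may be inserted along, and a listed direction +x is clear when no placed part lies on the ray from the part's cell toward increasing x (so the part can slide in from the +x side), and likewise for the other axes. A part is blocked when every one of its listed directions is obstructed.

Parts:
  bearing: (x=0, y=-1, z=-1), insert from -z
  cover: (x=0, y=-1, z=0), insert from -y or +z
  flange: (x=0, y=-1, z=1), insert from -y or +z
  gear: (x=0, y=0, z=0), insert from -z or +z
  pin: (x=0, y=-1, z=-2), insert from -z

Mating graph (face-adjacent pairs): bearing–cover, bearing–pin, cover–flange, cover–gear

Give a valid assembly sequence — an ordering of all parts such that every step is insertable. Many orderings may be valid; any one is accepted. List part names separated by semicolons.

cover; gear; flange; bearing; pin

1. cover@(0, -1, 0) [-y clear] — {cover}
2. gear@(0, 0, 0) [-z clear] — {cover, gear}
3. flange@(0, -1, 1) [-y clear] — {cover, flange, gear}
4. bearing@(0, -1, -1) [-z clear] — {bearing, cover, flange, gear}
5. pin@(0, -1, -2) [-z clear] — {bearing, cover, flange, gear, pin}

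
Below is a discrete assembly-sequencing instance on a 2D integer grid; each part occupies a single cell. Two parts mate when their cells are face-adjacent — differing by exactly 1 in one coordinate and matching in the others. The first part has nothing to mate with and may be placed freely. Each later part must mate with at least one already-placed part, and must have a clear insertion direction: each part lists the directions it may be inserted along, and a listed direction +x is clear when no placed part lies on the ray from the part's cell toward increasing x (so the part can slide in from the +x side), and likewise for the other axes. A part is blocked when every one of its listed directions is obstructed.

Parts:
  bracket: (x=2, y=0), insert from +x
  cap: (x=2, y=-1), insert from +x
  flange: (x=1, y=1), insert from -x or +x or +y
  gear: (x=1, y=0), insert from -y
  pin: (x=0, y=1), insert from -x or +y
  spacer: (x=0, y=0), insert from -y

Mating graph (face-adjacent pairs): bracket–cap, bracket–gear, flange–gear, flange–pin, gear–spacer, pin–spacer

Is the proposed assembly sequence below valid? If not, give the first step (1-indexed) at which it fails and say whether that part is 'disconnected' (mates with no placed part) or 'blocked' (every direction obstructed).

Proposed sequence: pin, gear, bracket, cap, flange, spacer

Invalid at step 2 (disconnected)

1. pin@(0, 1) [-x clear] — {pin}
2. gear@(1, 0) — no placed neighbour ⇒ disconnected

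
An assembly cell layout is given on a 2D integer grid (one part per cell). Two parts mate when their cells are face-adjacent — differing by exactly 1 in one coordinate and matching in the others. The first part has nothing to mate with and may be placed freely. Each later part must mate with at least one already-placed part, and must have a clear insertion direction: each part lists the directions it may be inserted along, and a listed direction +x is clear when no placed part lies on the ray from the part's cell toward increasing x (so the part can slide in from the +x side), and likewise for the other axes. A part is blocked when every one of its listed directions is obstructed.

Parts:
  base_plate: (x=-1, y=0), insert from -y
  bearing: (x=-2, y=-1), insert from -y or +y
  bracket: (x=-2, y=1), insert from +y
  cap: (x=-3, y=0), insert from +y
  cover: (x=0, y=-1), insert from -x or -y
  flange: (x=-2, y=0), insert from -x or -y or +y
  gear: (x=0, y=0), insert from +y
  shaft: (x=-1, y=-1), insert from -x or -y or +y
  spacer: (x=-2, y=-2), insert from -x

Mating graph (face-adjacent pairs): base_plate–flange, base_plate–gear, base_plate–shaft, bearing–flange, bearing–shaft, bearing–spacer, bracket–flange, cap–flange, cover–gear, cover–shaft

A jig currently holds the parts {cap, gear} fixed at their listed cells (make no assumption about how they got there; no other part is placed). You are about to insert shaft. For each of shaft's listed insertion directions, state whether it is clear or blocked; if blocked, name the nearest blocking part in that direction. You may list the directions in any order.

-x: ray from shaft(-1, -1) has no placed part ⇒ clear
-y: ray from shaft(-1, -1) has no placed part ⇒ clear
+y: ray from shaft(-1, -1) has no placed part ⇒ clear

+y: clear; -x: clear; -y: clear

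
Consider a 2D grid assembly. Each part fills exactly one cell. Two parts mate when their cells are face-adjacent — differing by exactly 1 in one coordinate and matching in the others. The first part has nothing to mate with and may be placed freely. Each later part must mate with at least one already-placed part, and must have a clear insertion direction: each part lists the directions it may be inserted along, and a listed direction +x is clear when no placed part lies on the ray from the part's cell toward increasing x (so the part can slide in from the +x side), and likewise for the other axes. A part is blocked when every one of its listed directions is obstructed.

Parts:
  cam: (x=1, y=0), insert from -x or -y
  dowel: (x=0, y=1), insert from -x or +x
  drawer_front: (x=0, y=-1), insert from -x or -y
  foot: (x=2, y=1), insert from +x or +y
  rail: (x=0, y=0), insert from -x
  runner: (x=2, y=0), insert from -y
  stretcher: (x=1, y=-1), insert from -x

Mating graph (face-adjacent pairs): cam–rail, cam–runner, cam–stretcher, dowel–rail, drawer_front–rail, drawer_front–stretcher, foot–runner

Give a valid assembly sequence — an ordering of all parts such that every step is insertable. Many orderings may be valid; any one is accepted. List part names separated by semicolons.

dowel; rail; cam; stretcher; drawer_front; runner; foot

1. dowel@(0, 1) [-x clear] — {dowel}
2. rail@(0, 0) [-x clear] — {dowel, rail}
3. cam@(1, 0) [-y clear] — {cam, dowel, rail}
4. stretcher@(1, -1) [-x clear] — {cam, dowel, rail, stretcher}
5. drawer_front@(0, -1) [-x clear] — {cam, dowel, drawer_front, rail, stretcher}
6. runner@(2, 0) [-y clear] — {cam, dowel, drawer_front, rail, runner, stretcher}
7. foot@(2, 1) [+x clear] — {cam, dowel, drawer_front, foot, rail, runner, stretcher}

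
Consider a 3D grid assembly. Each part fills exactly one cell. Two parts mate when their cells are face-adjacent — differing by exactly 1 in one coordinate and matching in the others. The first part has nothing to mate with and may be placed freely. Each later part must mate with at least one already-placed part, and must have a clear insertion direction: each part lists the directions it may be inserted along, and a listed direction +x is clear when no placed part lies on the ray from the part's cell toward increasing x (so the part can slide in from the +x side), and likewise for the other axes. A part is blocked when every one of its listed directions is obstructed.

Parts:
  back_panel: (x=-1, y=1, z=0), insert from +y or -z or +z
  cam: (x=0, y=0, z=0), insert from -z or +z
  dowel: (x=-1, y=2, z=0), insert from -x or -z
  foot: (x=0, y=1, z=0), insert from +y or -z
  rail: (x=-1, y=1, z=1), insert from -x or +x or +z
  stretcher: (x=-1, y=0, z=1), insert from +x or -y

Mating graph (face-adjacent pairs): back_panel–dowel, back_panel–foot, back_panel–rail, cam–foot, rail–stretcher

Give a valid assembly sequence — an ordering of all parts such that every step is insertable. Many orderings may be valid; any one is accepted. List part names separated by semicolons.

1. dowel@(-1, 2, 0) [-x clear] — {dowel}
2. back_panel@(-1, 1, 0) [-z clear] — {back_panel, dowel}
3. foot@(0, 1, 0) [+y clear] — {back_panel, dowel, foot}
4. cam@(0, 0, 0) [-z clear] — {back_panel, cam, dowel, foot}
5. rail@(-1, 1, 1) [-x clear] — {back_panel, cam, dowel, foot, rail}
6. stretcher@(-1, 0, 1) [+x clear] — {back_panel, cam, dowel, foot, rail, stretcher}

dowel; back_panel; foot; cam; rail; stretcher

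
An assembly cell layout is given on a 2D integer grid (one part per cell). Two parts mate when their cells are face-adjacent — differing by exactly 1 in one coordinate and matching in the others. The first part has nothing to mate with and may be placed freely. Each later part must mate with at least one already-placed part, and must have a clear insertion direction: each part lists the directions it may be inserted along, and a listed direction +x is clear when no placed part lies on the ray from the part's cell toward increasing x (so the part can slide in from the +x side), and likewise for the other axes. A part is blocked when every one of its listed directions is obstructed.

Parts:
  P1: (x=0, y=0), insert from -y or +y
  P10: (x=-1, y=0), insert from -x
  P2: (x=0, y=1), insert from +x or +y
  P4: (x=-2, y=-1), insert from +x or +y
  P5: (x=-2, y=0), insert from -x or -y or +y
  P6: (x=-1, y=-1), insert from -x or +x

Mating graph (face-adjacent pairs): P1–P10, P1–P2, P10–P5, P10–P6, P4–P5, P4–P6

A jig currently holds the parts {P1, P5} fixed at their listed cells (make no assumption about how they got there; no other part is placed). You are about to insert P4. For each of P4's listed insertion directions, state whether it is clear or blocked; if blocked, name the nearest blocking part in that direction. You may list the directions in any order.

+x: ray from P4(-2, -1) has no placed part ⇒ clear
+y: nearest on ray is P5@(-2, 0) ⇒ blocked

+x: clear; +y: blocked by P5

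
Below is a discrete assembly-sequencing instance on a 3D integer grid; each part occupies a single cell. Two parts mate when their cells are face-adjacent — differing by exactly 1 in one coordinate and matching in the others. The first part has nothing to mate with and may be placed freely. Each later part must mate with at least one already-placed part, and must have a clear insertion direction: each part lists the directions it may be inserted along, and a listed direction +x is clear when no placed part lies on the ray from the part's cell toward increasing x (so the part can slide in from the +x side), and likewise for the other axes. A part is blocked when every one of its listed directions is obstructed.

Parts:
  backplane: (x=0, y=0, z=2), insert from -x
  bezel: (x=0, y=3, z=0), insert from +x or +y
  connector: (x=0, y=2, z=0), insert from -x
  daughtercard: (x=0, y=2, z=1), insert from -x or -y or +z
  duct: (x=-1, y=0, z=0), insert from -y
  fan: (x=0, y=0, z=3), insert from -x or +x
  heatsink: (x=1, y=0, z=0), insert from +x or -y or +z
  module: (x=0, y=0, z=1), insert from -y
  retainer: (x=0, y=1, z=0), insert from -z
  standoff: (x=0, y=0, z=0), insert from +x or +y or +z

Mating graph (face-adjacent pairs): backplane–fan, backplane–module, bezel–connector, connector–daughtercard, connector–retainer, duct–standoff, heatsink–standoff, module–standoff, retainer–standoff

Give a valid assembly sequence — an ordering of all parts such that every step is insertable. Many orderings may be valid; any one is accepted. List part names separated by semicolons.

1. heatsink@(1, 0, 0) [+x clear] — {heatsink}
2. standoff@(0, 0, 0) [+y clear] — {heatsink, standoff}
3. duct@(-1, 0, 0) [-y clear] — {duct, heatsink, standoff}
4. retainer@(0, 1, 0) [-z clear] — {duct, heatsink, retainer, standoff}
5. connector@(0, 2, 0) [-x clear] — {connector, duct, heatsink, retainer, standoff}
6. bezel@(0, 3, 0) [+x clear] — {bezel, connector, duct, heatsink, retainer, standoff}
7. daughtercard@(0, 2, 1) [-x clear] — {bezel, connector, daughtercard, duct, heatsink, retainer, standoff}
8. module@(0, 0, 1) [-y clear] — {bezel, connector, daughtercard, duct, heatsink, module, retainer, standoff}
9. backplane@(0, 0, 2) [-x clear] — {backplane, bezel, connector, daughtercard, duct, heatsink, module, retainer, standoff}
10. fan@(0, 0, 3) [-x clear] — {backplane, bezel, connector, daughtercard, duct, fan, heatsink, module, retainer, standoff}

heatsink; standoff; duct; retainer; connector; bezel; daughtercard; module; backplane; fan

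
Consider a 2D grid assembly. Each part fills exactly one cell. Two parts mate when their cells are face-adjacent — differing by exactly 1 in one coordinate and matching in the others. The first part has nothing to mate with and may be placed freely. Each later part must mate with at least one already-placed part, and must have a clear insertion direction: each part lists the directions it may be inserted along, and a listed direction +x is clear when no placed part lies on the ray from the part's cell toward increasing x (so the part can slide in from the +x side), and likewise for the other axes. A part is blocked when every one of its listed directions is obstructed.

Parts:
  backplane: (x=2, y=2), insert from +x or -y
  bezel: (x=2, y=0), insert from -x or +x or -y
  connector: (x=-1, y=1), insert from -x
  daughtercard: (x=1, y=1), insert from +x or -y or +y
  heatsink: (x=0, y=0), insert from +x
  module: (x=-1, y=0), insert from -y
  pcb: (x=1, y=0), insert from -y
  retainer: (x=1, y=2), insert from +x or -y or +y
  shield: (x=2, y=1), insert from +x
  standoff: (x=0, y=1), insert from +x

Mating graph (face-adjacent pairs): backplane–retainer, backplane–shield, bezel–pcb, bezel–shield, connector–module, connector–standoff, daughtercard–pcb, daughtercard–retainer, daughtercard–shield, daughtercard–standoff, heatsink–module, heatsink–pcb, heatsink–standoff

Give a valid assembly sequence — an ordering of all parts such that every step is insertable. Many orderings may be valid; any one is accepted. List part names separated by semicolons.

heatsink; module; pcb; bezel; connector; standoff; shield; backplane; daughtercard; retainer

1. heatsink@(0, 0) [+x clear] — {heatsink}
2. module@(-1, 0) [-y clear] — {heatsink, module}
3. pcb@(1, 0) [-y clear] — {heatsink, module, pcb}
4. bezel@(2, 0) [+x clear] — {bezel, heatsink, module, pcb}
5. connector@(-1, 1) [-x clear] — {bezel, connector, heatsink, module, pcb}
6. standoff@(0, 1) [+x clear] — {bezel, connector, heatsink, module, pcb, standoff}
7. shield@(2, 1) [+x clear] — {bezel, connector, heatsink, module, pcb, shield, standoff}
8. backplane@(2, 2) [+x clear] — {backplane, bezel, connector, heatsink, module, pcb, shield, standoff}
9. daughtercard@(1, 1) [+y clear] — {backplane, bezel, connector, daughtercard, heatsink, module, pcb, shield, standoff}
10. retainer@(1, 2) [+y clear] — {backplane, bezel, connector, daughtercard, heatsink, module, pcb, retainer, shield, standoff}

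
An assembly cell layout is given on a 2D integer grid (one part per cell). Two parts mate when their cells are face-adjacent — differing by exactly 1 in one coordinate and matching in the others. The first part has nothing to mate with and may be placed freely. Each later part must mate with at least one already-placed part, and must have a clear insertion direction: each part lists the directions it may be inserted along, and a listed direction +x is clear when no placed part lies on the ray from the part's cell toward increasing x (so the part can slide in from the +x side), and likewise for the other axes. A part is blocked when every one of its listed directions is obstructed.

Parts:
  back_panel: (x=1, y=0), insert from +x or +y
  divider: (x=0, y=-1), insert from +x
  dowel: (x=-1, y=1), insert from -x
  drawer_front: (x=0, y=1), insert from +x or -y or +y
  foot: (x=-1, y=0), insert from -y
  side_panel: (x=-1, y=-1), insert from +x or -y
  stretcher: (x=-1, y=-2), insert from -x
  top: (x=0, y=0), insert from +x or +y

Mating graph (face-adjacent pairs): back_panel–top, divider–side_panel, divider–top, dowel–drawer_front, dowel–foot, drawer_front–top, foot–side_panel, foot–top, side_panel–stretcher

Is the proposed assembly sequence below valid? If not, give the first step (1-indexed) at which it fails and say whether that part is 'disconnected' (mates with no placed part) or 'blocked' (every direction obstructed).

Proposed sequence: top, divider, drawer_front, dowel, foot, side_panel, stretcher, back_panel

1. top@(0, 0) [+x clear] — {top}
2. divider@(0, -1) [+x clear] — {divider, top}
3. drawer_front@(0, 1) [+x clear] — {divider, drawer_front, top}
4. dowel@(-1, 1) [-x clear] — {divider, dowel, drawer_front, top}
5. foot@(-1, 0) [-y clear] — {divider, dowel, drawer_front, foot, top}
6. side_panel@(-1, -1) [-y clear] — {divider, dowel, drawer_front, foot, side_panel, top}
7. stretcher@(-1, -2) [-x clear] — {divider, dowel, drawer_front, foot, side_panel, stretcher, top}
8. back_panel@(1, 0) [+x clear] — {back_panel, divider, dowel, drawer_front, foot, side_panel, stretcher, top}

Valid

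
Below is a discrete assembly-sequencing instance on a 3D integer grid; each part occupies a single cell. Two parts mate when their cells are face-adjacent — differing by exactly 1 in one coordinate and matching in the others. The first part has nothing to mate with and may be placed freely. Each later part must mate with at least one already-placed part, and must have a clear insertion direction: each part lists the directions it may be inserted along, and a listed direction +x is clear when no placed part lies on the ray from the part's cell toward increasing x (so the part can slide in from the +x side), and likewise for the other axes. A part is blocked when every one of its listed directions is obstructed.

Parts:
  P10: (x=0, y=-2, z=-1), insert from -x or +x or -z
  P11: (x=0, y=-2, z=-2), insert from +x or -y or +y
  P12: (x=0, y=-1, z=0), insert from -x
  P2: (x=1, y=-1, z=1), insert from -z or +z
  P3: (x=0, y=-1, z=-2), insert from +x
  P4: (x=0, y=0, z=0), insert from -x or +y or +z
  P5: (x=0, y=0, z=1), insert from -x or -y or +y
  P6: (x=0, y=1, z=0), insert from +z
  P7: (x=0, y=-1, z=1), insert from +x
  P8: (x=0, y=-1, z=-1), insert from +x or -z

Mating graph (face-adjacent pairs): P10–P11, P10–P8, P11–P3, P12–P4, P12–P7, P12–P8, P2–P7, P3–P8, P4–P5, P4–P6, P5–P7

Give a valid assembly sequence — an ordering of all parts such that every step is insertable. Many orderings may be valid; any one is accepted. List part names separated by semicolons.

P12; P8; P3; P4; P5; P10; P7; P11; P2; P6

1. P12@(0, -1, 0) [-x clear] — {P12}
2. P8@(0, -1, -1) [+x clear] — {P12, P8}
3. P3@(0, -1, -2) [+x clear] — {P12, P3, P8}
4. P4@(0, 0, 0) [-x clear] — {P12, P3, P4, P8}
5. P5@(0, 0, 1) [-x clear] — {P12, P3, P4, P5, P8}
6. P10@(0, -2, -1) [-x clear] — {P10, P12, P3, P4, P5, P8}
7. P7@(0, -1, 1) [+x clear] — {P10, P12, P3, P4, P5, P7, P8}
8. P11@(0, -2, -2) [+x clear] — {P10, P11, P12, P3, P4, P5, P7, P8}
9. P2@(1, -1, 1) [-z clear] — {P10, P11, P12, P2, P3, P4, P5, P7, P8}
10. P6@(0, 1, 0) [+z clear] — {P10, P11, P12, P2, P3, P4, P5, P6, P7, P8}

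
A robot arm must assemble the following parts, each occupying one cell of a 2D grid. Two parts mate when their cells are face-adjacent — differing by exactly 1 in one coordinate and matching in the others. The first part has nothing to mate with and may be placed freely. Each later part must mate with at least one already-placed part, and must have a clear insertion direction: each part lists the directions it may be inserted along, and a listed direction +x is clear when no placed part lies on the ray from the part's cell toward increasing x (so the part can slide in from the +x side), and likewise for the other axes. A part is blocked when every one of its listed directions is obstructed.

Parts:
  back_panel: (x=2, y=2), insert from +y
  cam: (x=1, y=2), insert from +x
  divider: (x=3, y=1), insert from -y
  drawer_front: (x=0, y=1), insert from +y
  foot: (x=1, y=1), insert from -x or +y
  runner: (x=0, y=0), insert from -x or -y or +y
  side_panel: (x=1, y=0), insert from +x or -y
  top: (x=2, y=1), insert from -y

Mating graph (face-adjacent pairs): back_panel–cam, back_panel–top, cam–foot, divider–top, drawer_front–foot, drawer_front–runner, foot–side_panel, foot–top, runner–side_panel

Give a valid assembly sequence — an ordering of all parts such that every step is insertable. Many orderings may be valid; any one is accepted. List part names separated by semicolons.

1. drawer_front@(0, 1) [+y clear] — {drawer_front}
2. foot@(1, 1) [+y clear] — {drawer_front, foot}
3. cam@(1, 2) [+x clear] — {cam, drawer_front, foot}
4. top@(2, 1) [-y clear] — {cam, drawer_front, foot, top}
5. side_panel@(1, 0) [+x clear] — {cam, drawer_front, foot, side_panel, top}
6. divider@(3, 1) [-y clear] — {cam, divider, drawer_front, foot, side_panel, top}
7. runner@(0, 0) [-x clear] — {cam, divider, drawer_front, foot, runner, side_panel, top}
8. back_panel@(2, 2) [+y clear] — {back_panel, cam, divider, drawer_front, foot, runner, side_panel, top}

drawer_front; foot; cam; top; side_panel; divider; runner; back_panel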